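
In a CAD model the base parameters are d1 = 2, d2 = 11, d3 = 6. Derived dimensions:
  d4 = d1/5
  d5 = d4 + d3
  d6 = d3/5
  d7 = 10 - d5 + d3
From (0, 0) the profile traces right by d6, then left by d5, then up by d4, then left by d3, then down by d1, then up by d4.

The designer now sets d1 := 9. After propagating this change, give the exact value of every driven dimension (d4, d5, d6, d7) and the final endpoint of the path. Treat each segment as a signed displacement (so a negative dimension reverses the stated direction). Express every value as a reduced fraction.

Apply edit: d1 := 9
  d4 = d1/5 = 9/5
  d5 = d4 + d3 = 39/5
  d6 = d3/5 = 6/5
  d7 = 10 - d5 + d3 = 41/5
Walk from origin (0, 0):
  seg 1: right by d6 = 6/5 → (6/5, 0)
  seg 2: left by d5 = 39/5 → (-33/5, 0)
  seg 3: up by d4 = 9/5 → (-33/5, 9/5)
  seg 4: left by d3 = 6 → (-63/5, 9/5)
  seg 5: down by d1 = 9 → (-63/5, -36/5)
  seg 6: up by d4 = 9/5 → (-63/5, -27/5)

d4 = 9/5
d5 = 39/5
d6 = 6/5
d7 = 41/5
endpoint = (-63/5, -27/5)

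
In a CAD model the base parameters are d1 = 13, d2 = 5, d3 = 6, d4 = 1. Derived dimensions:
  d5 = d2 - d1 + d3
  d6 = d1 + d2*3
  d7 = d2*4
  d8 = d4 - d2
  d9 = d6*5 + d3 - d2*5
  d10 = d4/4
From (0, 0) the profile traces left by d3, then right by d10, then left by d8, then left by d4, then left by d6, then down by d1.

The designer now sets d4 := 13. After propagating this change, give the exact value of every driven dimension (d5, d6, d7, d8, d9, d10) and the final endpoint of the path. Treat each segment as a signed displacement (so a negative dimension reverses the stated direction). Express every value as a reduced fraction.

Apply edit: d4 := 13
  d5 = d2 - d1 + d3 = -2
  d6 = d1 + d2*3 = 28
  d7 = d2*4 = 20
  d8 = d4 - d2 = 8
  d9 = d6*5 + d3 - d2*5 = 121
  d10 = d4/4 = 13/4
Walk from origin (0, 0):
  seg 1: left by d3 = 6 → (-6, 0)
  seg 2: right by d10 = 13/4 → (-11/4, 0)
  seg 3: left by d8 = 8 → (-43/4, 0)
  seg 4: left by d4 = 13 → (-95/4, 0)
  seg 5: left by d6 = 28 → (-207/4, 0)
  seg 6: down by d1 = 13 → (-207/4, -13)

d5 = -2
d6 = 28
d7 = 20
d8 = 8
d9 = 121
d10 = 13/4
endpoint = (-207/4, -13)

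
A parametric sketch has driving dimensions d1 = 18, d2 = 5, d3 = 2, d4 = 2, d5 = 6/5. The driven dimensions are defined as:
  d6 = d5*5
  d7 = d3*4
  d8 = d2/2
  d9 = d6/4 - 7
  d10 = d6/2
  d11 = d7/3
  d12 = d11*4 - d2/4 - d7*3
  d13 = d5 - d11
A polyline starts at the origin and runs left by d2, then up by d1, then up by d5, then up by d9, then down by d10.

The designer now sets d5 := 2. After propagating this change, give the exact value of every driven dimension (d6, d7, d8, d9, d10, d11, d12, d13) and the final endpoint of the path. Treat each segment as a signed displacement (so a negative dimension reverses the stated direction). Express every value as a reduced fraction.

d6 = 10
d7 = 8
d8 = 5/2
d9 = -9/2
d10 = 5
d11 = 8/3
d12 = -175/12
d13 = -2/3
endpoint = (-5, 21/2)

Apply edit: d5 := 2
  d6 = d5*5 = 10
  d7 = d3*4 = 8
  d8 = d2/2 = 5/2
  d9 = d6/4 - 7 = -9/2
  d10 = d6/2 = 5
  d11 = d7/3 = 8/3
  d12 = d11*4 - d2/4 - d7*3 = -175/12
  d13 = d5 - d11 = -2/3
Walk from origin (0, 0):
  seg 1: left by d2 = 5 → (-5, 0)
  seg 2: up by d1 = 18 → (-5, 18)
  seg 3: up by d5 = 2 → (-5, 20)
  seg 4: up by d9 = -9/2 → (-5, 31/2)
  seg 5: down by d10 = 5 → (-5, 21/2)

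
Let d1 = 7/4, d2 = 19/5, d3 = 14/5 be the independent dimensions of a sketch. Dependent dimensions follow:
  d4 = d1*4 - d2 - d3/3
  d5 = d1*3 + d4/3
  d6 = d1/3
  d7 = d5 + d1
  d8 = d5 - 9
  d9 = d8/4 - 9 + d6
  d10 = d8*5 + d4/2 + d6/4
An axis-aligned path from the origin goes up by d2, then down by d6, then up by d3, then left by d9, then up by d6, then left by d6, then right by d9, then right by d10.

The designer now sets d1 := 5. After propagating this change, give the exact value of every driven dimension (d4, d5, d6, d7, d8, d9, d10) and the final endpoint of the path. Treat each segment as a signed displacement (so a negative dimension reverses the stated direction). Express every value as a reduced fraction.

d4 = 229/15
d5 = 904/45
d6 = 5/3
d7 = 1129/45
d8 = 499/45
d9 = -821/180
d10 = 11429/180
endpoint = (11129/180, 33/5)

Apply edit: d1 := 5
  d4 = d1*4 - d2 - d3/3 = 229/15
  d5 = d1*3 + d4/3 = 904/45
  d6 = d1/3 = 5/3
  d7 = d5 + d1 = 1129/45
  d8 = d5 - 9 = 499/45
  d9 = d8/4 - 9 + d6 = -821/180
  d10 = d8*5 + d4/2 + d6/4 = 11429/180
Walk from origin (0, 0):
  seg 1: up by d2 = 19/5 → (0, 19/5)
  seg 2: down by d6 = 5/3 → (0, 32/15)
  seg 3: up by d3 = 14/5 → (0, 74/15)
  seg 4: left by d9 = -821/180 → (821/180, 74/15)
  seg 5: up by d6 = 5/3 → (821/180, 33/5)
  seg 6: left by d6 = 5/3 → (521/180, 33/5)
  seg 7: right by d9 = -821/180 → (-5/3, 33/5)
  seg 8: right by d10 = 11429/180 → (11129/180, 33/5)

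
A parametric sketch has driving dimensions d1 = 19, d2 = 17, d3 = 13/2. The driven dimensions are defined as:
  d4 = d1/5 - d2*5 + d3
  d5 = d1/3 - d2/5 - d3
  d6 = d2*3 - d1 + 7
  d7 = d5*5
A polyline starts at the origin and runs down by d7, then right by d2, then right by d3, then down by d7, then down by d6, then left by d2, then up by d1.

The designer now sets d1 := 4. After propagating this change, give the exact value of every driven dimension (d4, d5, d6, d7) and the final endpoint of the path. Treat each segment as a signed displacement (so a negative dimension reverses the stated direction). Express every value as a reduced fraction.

d4 = -777/10
d5 = -257/30
d6 = 54
d7 = -257/6
endpoint = (13/2, 107/3)

Apply edit: d1 := 4
  d4 = d1/5 - d2*5 + d3 = -777/10
  d5 = d1/3 - d2/5 - d3 = -257/30
  d6 = d2*3 - d1 + 7 = 54
  d7 = d5*5 = -257/6
Walk from origin (0, 0):
  seg 1: down by d7 = -257/6 → (0, 257/6)
  seg 2: right by d2 = 17 → (17, 257/6)
  seg 3: right by d3 = 13/2 → (47/2, 257/6)
  seg 4: down by d7 = -257/6 → (47/2, 257/3)
  seg 5: down by d6 = 54 → (47/2, 95/3)
  seg 6: left by d2 = 17 → (13/2, 95/3)
  seg 7: up by d1 = 4 → (13/2, 107/3)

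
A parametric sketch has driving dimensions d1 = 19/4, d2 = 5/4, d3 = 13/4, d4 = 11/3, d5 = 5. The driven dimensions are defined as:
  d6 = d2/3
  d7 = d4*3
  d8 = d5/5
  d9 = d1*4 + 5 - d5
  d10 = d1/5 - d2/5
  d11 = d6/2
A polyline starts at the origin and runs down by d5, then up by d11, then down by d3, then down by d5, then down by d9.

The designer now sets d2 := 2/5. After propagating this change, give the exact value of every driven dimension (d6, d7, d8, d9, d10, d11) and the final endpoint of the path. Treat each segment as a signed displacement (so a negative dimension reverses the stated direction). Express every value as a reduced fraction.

Apply edit: d2 := 2/5
  d6 = d2/3 = 2/15
  d7 = d4*3 = 11
  d8 = d5/5 = 1
  d9 = d1*4 + 5 - d5 = 19
  d10 = d1/5 - d2/5 = 87/100
  d11 = d6/2 = 1/15
Walk from origin (0, 0):
  seg 1: down by d5 = 5 → (0, -5)
  seg 2: up by d11 = 1/15 → (0, -74/15)
  seg 3: down by d3 = 13/4 → (0, -491/60)
  seg 4: down by d5 = 5 → (0, -791/60)
  seg 5: down by d9 = 19 → (0, -1931/60)

d6 = 2/15
d7 = 11
d8 = 1
d9 = 19
d10 = 87/100
d11 = 1/15
endpoint = (0, -1931/60)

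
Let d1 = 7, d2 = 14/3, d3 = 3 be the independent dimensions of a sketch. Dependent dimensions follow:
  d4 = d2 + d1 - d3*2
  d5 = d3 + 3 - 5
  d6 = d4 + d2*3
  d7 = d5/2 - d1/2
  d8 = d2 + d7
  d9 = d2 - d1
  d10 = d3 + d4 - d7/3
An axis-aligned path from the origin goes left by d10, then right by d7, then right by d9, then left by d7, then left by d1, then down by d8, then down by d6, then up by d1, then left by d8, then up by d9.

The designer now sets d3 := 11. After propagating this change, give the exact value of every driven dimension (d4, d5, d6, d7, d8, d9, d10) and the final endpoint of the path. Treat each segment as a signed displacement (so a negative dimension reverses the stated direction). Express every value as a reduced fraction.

Apply edit: d3 := 11
  d4 = d2 + d1 - d3*2 = -31/3
  d5 = d3 + 3 - 5 = 9
  d6 = d4 + d2*3 = 11/3
  d7 = d5/2 - d1/2 = 1
  d8 = d2 + d7 = 17/3
  d9 = d2 - d1 = -7/3
  d10 = d3 + d4 - d7/3 = 1/3
Walk from origin (0, 0):
  seg 1: left by d10 = 1/3 → (-1/3, 0)
  seg 2: right by d7 = 1 → (2/3, 0)
  seg 3: right by d9 = -7/3 → (-5/3, 0)
  seg 4: left by d7 = 1 → (-8/3, 0)
  seg 5: left by d1 = 7 → (-29/3, 0)
  seg 6: down by d8 = 17/3 → (-29/3, -17/3)
  seg 7: down by d6 = 11/3 → (-29/3, -28/3)
  seg 8: up by d1 = 7 → (-29/3, -7/3)
  seg 9: left by d8 = 17/3 → (-46/3, -7/3)
  seg 10: up by d9 = -7/3 → (-46/3, -14/3)

d4 = -31/3
d5 = 9
d6 = 11/3
d7 = 1
d8 = 17/3
d9 = -7/3
d10 = 1/3
endpoint = (-46/3, -14/3)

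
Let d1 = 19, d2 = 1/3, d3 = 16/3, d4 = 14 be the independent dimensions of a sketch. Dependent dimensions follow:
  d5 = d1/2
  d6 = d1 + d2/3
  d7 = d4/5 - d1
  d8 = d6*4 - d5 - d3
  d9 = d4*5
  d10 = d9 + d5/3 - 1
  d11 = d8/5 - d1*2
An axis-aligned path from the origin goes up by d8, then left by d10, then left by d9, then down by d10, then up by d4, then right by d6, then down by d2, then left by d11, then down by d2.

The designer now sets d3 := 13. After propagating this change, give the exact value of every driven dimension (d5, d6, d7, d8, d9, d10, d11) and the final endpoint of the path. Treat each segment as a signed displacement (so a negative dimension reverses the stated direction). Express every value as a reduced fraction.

Apply edit: d3 := 13
  d5 = d1/2 = 19/2
  d6 = d1 + d2/3 = 172/9
  d7 = d4/5 - d1 = -81/5
  d8 = d6*4 - d5 - d3 = 971/18
  d9 = d4*5 = 70
  d10 = d9 + d5/3 - 1 = 433/6
  d11 = d8/5 - d1*2 = -2449/90
Walk from origin (0, 0):
  seg 1: up by d8 = 971/18 → (0, 971/18)
  seg 2: left by d10 = 433/6 → (-433/6, 971/18)
  seg 3: left by d9 = 70 → (-853/6, 971/18)
  seg 4: down by d10 = 433/6 → (-853/6, -164/9)
  seg 5: up by d4 = 14 → (-853/6, -38/9)
  seg 6: right by d6 = 172/9 → (-2215/18, -38/9)
  seg 7: down by d2 = 1/3 → (-2215/18, -41/9)
  seg 8: left by d11 = -2449/90 → (-4313/45, -41/9)
  seg 9: down by d2 = 1/3 → (-4313/45, -44/9)

d5 = 19/2
d6 = 172/9
d7 = -81/5
d8 = 971/18
d9 = 70
d10 = 433/6
d11 = -2449/90
endpoint = (-4313/45, -44/9)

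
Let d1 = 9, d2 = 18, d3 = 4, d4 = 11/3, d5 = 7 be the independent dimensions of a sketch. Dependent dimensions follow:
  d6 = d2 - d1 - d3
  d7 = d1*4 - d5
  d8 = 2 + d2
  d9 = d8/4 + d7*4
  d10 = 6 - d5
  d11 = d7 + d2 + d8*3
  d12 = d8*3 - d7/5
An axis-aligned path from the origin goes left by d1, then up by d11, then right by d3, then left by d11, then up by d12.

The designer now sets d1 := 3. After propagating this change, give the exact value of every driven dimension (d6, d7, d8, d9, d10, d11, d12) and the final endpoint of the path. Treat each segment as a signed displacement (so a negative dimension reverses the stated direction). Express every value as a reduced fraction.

Apply edit: d1 := 3
  d6 = d2 - d1 - d3 = 11
  d7 = d1*4 - d5 = 5
  d8 = 2 + d2 = 20
  d9 = d8/4 + d7*4 = 25
  d10 = 6 - d5 = -1
  d11 = d7 + d2 + d8*3 = 83
  d12 = d8*3 - d7/5 = 59
Walk from origin (0, 0):
  seg 1: left by d1 = 3 → (-3, 0)
  seg 2: up by d11 = 83 → (-3, 83)
  seg 3: right by d3 = 4 → (1, 83)
  seg 4: left by d11 = 83 → (-82, 83)
  seg 5: up by d12 = 59 → (-82, 142)

d6 = 11
d7 = 5
d8 = 20
d9 = 25
d10 = -1
d11 = 83
d12 = 59
endpoint = (-82, 142)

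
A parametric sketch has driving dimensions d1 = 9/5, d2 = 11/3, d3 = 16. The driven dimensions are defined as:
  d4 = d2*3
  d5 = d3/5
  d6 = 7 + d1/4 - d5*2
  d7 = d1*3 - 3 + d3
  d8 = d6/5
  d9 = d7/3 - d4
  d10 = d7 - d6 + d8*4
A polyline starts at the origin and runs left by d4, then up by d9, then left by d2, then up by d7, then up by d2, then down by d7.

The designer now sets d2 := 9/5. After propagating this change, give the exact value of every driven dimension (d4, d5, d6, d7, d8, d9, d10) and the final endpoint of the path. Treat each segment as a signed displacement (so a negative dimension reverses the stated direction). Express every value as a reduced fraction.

d4 = 27/5
d5 = 16/5
d6 = 21/20
d7 = 92/5
d8 = 21/100
d9 = 11/15
d10 = 1819/100
endpoint = (-36/5, 38/15)

Apply edit: d2 := 9/5
  d4 = d2*3 = 27/5
  d5 = d3/5 = 16/5
  d6 = 7 + d1/4 - d5*2 = 21/20
  d7 = d1*3 - 3 + d3 = 92/5
  d8 = d6/5 = 21/100
  d9 = d7/3 - d4 = 11/15
  d10 = d7 - d6 + d8*4 = 1819/100
Walk from origin (0, 0):
  seg 1: left by d4 = 27/5 → (-27/5, 0)
  seg 2: up by d9 = 11/15 → (-27/5, 11/15)
  seg 3: left by d2 = 9/5 → (-36/5, 11/15)
  seg 4: up by d7 = 92/5 → (-36/5, 287/15)
  seg 5: up by d2 = 9/5 → (-36/5, 314/15)
  seg 6: down by d7 = 92/5 → (-36/5, 38/15)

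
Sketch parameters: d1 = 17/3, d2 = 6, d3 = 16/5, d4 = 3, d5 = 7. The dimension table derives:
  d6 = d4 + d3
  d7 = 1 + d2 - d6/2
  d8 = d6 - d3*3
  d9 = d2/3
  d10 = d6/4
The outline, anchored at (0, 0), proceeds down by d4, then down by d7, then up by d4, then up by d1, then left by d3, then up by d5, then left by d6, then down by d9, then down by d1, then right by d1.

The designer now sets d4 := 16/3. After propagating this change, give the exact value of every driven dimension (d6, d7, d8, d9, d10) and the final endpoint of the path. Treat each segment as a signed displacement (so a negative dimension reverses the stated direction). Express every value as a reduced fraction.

d6 = 128/15
d7 = 41/15
d8 = -16/15
d9 = 2
d10 = 32/15
endpoint = (-91/15, 34/15)

Apply edit: d4 := 16/3
  d6 = d4 + d3 = 128/15
  d7 = 1 + d2 - d6/2 = 41/15
  d8 = d6 - d3*3 = -16/15
  d9 = d2/3 = 2
  d10 = d6/4 = 32/15
Walk from origin (0, 0):
  seg 1: down by d4 = 16/3 → (0, -16/3)
  seg 2: down by d7 = 41/15 → (0, -121/15)
  seg 3: up by d4 = 16/3 → (0, -41/15)
  seg 4: up by d1 = 17/3 → (0, 44/15)
  seg 5: left by d3 = 16/5 → (-16/5, 44/15)
  seg 6: up by d5 = 7 → (-16/5, 149/15)
  seg 7: left by d6 = 128/15 → (-176/15, 149/15)
  seg 8: down by d9 = 2 → (-176/15, 119/15)
  seg 9: down by d1 = 17/3 → (-176/15, 34/15)
  seg 10: right by d1 = 17/3 → (-91/15, 34/15)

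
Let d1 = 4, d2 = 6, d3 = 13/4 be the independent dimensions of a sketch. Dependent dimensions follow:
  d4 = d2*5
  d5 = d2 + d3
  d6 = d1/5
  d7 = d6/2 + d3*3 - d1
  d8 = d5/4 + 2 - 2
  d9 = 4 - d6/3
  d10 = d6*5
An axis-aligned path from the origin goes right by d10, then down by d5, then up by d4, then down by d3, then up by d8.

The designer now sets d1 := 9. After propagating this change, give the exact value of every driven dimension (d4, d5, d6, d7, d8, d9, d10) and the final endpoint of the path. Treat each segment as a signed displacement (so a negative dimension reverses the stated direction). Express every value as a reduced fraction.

d4 = 30
d5 = 37/4
d6 = 9/5
d7 = 33/20
d8 = 37/16
d9 = 17/5
d10 = 9
endpoint = (9, 317/16)

Apply edit: d1 := 9
  d4 = d2*5 = 30
  d5 = d2 + d3 = 37/4
  d6 = d1/5 = 9/5
  d7 = d6/2 + d3*3 - d1 = 33/20
  d8 = d5/4 + 2 - 2 = 37/16
  d9 = 4 - d6/3 = 17/5
  d10 = d6*5 = 9
Walk from origin (0, 0):
  seg 1: right by d10 = 9 → (9, 0)
  seg 2: down by d5 = 37/4 → (9, -37/4)
  seg 3: up by d4 = 30 → (9, 83/4)
  seg 4: down by d3 = 13/4 → (9, 35/2)
  seg 5: up by d8 = 37/16 → (9, 317/16)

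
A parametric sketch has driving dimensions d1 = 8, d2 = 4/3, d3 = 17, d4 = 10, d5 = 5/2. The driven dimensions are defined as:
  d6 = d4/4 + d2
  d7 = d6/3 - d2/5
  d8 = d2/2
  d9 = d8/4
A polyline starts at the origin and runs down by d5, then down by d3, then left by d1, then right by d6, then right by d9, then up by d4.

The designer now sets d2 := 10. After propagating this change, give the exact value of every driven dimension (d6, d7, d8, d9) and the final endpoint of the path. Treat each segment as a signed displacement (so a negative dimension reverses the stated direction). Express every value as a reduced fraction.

Apply edit: d2 := 10
  d6 = d4/4 + d2 = 25/2
  d7 = d6/3 - d2/5 = 13/6
  d8 = d2/2 = 5
  d9 = d8/4 = 5/4
Walk from origin (0, 0):
  seg 1: down by d5 = 5/2 → (0, -5/2)
  seg 2: down by d3 = 17 → (0, -39/2)
  seg 3: left by d1 = 8 → (-8, -39/2)
  seg 4: right by d6 = 25/2 → (9/2, -39/2)
  seg 5: right by d9 = 5/4 → (23/4, -39/2)
  seg 6: up by d4 = 10 → (23/4, -19/2)

d6 = 25/2
d7 = 13/6
d8 = 5
d9 = 5/4
endpoint = (23/4, -19/2)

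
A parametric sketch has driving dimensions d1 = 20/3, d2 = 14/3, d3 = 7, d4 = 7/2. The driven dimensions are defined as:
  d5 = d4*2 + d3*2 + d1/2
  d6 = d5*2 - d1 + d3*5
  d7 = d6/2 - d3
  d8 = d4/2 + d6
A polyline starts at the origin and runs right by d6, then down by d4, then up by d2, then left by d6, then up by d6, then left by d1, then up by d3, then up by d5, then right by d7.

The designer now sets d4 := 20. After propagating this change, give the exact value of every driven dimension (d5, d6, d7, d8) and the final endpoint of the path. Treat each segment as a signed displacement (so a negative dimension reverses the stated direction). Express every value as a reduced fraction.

Apply edit: d4 := 20
  d5 = d4*2 + d3*2 + d1/2 = 172/3
  d6 = d5*2 - d1 + d3*5 = 143
  d7 = d6/2 - d3 = 129/2
  d8 = d4/2 + d6 = 153
Walk from origin (0, 0):
  seg 1: right by d6 = 143 → (143, 0)
  seg 2: down by d4 = 20 → (143, -20)
  seg 3: up by d2 = 14/3 → (143, -46/3)
  seg 4: left by d6 = 143 → (0, -46/3)
  seg 5: up by d6 = 143 → (0, 383/3)
  seg 6: left by d1 = 20/3 → (-20/3, 383/3)
  seg 7: up by d3 = 7 → (-20/3, 404/3)
  seg 8: up by d5 = 172/3 → (-20/3, 192)
  seg 9: right by d7 = 129/2 → (347/6, 192)

d5 = 172/3
d6 = 143
d7 = 129/2
d8 = 153
endpoint = (347/6, 192)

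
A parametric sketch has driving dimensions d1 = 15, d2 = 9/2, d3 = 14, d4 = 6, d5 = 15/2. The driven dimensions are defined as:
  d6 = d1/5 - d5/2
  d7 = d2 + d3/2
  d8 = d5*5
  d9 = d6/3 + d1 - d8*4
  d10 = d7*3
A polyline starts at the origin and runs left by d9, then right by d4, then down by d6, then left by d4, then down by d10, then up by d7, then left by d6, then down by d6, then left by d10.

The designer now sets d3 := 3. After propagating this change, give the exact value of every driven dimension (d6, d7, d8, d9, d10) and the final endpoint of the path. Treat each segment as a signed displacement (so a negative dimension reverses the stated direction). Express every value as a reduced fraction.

d6 = -3/4
d7 = 6
d8 = 75/2
d9 = -541/4
d10 = 18
endpoint = (118, -21/2)

Apply edit: d3 := 3
  d6 = d1/5 - d5/2 = -3/4
  d7 = d2 + d3/2 = 6
  d8 = d5*5 = 75/2
  d9 = d6/3 + d1 - d8*4 = -541/4
  d10 = d7*3 = 18
Walk from origin (0, 0):
  seg 1: left by d9 = -541/4 → (541/4, 0)
  seg 2: right by d4 = 6 → (565/4, 0)
  seg 3: down by d6 = -3/4 → (565/4, 3/4)
  seg 4: left by d4 = 6 → (541/4, 3/4)
  seg 5: down by d10 = 18 → (541/4, -69/4)
  seg 6: up by d7 = 6 → (541/4, -45/4)
  seg 7: left by d6 = -3/4 → (136, -45/4)
  seg 8: down by d6 = -3/4 → (136, -21/2)
  seg 9: left by d10 = 18 → (118, -21/2)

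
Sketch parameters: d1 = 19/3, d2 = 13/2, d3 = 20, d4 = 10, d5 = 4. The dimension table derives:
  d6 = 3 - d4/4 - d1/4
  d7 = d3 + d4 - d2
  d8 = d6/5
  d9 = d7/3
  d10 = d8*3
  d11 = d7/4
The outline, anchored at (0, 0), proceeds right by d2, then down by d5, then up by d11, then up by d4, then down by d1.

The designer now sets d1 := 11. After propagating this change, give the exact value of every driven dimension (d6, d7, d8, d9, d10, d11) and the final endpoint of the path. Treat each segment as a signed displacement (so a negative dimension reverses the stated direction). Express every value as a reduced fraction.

Apply edit: d1 := 11
  d6 = 3 - d4/4 - d1/4 = -9/4
  d7 = d3 + d4 - d2 = 47/2
  d8 = d6/5 = -9/20
  d9 = d7/3 = 47/6
  d10 = d8*3 = -27/20
  d11 = d7/4 = 47/8
Walk from origin (0, 0):
  seg 1: right by d2 = 13/2 → (13/2, 0)
  seg 2: down by d5 = 4 → (13/2, -4)
  seg 3: up by d11 = 47/8 → (13/2, 15/8)
  seg 4: up by d4 = 10 → (13/2, 95/8)
  seg 5: down by d1 = 11 → (13/2, 7/8)

d6 = -9/4
d7 = 47/2
d8 = -9/20
d9 = 47/6
d10 = -27/20
d11 = 47/8
endpoint = (13/2, 7/8)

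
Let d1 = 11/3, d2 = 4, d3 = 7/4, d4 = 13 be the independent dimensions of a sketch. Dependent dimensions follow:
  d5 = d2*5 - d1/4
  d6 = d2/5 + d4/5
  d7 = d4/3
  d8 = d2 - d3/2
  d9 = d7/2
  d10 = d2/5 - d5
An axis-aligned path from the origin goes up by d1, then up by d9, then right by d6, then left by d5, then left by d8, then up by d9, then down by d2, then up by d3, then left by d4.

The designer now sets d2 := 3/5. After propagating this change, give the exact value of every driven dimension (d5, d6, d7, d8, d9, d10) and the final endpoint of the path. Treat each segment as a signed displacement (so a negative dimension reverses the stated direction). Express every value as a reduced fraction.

Apply edit: d2 := 3/5
  d5 = d2*5 - d1/4 = 25/12
  d6 = d2/5 + d4/5 = 68/25
  d7 = d4/3 = 13/3
  d8 = d2 - d3/2 = -11/40
  d9 = d7/2 = 13/6
  d10 = d2/5 - d5 = -589/300
Walk from origin (0, 0):
  seg 1: up by d1 = 11/3 → (0, 11/3)
  seg 2: up by d9 = 13/6 → (0, 35/6)
  seg 3: right by d6 = 68/25 → (68/25, 35/6)
  seg 4: left by d5 = 25/12 → (191/300, 35/6)
  seg 5: left by d8 = -11/40 → (547/600, 35/6)
  seg 6: up by d9 = 13/6 → (547/600, 8)
  seg 7: down by d2 = 3/5 → (547/600, 37/5)
  seg 8: up by d3 = 7/4 → (547/600, 183/20)
  seg 9: left by d4 = 13 → (-7253/600, 183/20)

d5 = 25/12
d6 = 68/25
d7 = 13/3
d8 = -11/40
d9 = 13/6
d10 = -589/300
endpoint = (-7253/600, 183/20)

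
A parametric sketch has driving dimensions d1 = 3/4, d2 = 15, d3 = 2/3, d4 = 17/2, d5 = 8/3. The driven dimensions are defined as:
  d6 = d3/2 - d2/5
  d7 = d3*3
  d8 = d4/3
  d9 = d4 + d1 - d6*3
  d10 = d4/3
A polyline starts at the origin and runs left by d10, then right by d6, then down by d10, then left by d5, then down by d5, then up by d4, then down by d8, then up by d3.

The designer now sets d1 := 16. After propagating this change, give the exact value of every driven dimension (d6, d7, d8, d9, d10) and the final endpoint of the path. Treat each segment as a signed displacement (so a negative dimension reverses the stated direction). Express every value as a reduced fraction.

Apply edit: d1 := 16
  d6 = d3/2 - d2/5 = -8/3
  d7 = d3*3 = 2
  d8 = d4/3 = 17/6
  d9 = d4 + d1 - d6*3 = 65/2
  d10 = d4/3 = 17/6
Walk from origin (0, 0):
  seg 1: left by d10 = 17/6 → (-17/6, 0)
  seg 2: right by d6 = -8/3 → (-11/2, 0)
  seg 3: down by d10 = 17/6 → (-11/2, -17/6)
  seg 4: left by d5 = 8/3 → (-49/6, -17/6)
  seg 5: down by d5 = 8/3 → (-49/6, -11/2)
  seg 6: up by d4 = 17/2 → (-49/6, 3)
  seg 7: down by d8 = 17/6 → (-49/6, 1/6)
  seg 8: up by d3 = 2/3 → (-49/6, 5/6)

d6 = -8/3
d7 = 2
d8 = 17/6
d9 = 65/2
d10 = 17/6
endpoint = (-49/6, 5/6)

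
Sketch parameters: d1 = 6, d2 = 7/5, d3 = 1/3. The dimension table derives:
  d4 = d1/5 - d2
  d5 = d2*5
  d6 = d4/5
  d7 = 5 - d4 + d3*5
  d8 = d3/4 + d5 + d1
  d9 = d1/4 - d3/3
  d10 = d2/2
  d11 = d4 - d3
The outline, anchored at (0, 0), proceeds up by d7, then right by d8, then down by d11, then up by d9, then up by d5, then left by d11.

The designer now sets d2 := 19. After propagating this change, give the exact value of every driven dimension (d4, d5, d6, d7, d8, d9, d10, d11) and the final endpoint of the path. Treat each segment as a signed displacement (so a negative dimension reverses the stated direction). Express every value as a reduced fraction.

Apply edit: d2 := 19
  d4 = d1/5 - d2 = -89/5
  d5 = d2*5 = 95
  d6 = d4/5 = -89/25
  d7 = 5 - d4 + d3*5 = 367/15
  d8 = d3/4 + d5 + d1 = 1213/12
  d9 = d1/4 - d3/3 = 25/18
  d10 = d2/2 = 19/2
  d11 = d4 - d3 = -272/15
Walk from origin (0, 0):
  seg 1: up by d7 = 367/15 → (0, 367/15)
  seg 2: right by d8 = 1213/12 → (1213/12, 367/15)
  seg 3: down by d11 = -272/15 → (1213/12, 213/5)
  seg 4: up by d9 = 25/18 → (1213/12, 3959/90)
  seg 5: up by d5 = 95 → (1213/12, 12509/90)
  seg 6: left by d11 = -272/15 → (7153/60, 12509/90)

d4 = -89/5
d5 = 95
d6 = -89/25
d7 = 367/15
d8 = 1213/12
d9 = 25/18
d10 = 19/2
d11 = -272/15
endpoint = (7153/60, 12509/90)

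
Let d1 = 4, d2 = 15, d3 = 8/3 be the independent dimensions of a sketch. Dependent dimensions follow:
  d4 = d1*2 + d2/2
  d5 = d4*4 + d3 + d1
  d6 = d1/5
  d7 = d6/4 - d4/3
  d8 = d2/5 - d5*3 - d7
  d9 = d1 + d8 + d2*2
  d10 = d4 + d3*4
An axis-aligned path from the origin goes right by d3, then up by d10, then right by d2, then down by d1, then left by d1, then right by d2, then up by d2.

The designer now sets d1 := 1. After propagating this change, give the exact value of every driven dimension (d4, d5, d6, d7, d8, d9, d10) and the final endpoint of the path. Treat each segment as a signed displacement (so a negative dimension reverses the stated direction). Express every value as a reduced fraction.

d4 = 19/2
d5 = 125/3
d6 = 1/5
d7 = -187/60
d8 = -7133/60
d9 = -5273/60
d10 = 121/6
endpoint = (95/3, 205/6)

Apply edit: d1 := 1
  d4 = d1*2 + d2/2 = 19/2
  d5 = d4*4 + d3 + d1 = 125/3
  d6 = d1/5 = 1/5
  d7 = d6/4 - d4/3 = -187/60
  d8 = d2/5 - d5*3 - d7 = -7133/60
  d9 = d1 + d8 + d2*2 = -5273/60
  d10 = d4 + d3*4 = 121/6
Walk from origin (0, 0):
  seg 1: right by d3 = 8/3 → (8/3, 0)
  seg 2: up by d10 = 121/6 → (8/3, 121/6)
  seg 3: right by d2 = 15 → (53/3, 121/6)
  seg 4: down by d1 = 1 → (53/3, 115/6)
  seg 5: left by d1 = 1 → (50/3, 115/6)
  seg 6: right by d2 = 15 → (95/3, 115/6)
  seg 7: up by d2 = 15 → (95/3, 205/6)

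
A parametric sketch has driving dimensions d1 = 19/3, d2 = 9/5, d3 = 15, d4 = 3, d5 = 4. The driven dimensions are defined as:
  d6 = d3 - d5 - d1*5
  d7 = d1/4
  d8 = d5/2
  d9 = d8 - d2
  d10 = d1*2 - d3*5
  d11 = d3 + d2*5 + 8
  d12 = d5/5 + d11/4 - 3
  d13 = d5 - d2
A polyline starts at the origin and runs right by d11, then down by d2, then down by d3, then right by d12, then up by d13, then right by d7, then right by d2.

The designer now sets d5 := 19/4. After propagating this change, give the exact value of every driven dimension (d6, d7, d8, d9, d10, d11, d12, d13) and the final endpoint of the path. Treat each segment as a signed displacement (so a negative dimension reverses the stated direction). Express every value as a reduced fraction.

Apply edit: d5 := 19/4
  d6 = d3 - d5 - d1*5 = -257/12
  d7 = d1/4 = 19/12
  d8 = d5/2 = 19/8
  d9 = d8 - d2 = 23/40
  d10 = d1*2 - d3*5 = -187/3
  d11 = d3 + d2*5 + 8 = 32
  d12 = d5/5 + d11/4 - 3 = 119/20
  d13 = d5 - d2 = 59/20
Walk from origin (0, 0):
  seg 1: right by d11 = 32 → (32, 0)
  seg 2: down by d2 = 9/5 → (32, -9/5)
  seg 3: down by d3 = 15 → (32, -84/5)
  seg 4: right by d12 = 119/20 → (759/20, -84/5)
  seg 5: up by d13 = 59/20 → (759/20, -277/20)
  seg 6: right by d7 = 19/12 → (593/15, -277/20)
  seg 7: right by d2 = 9/5 → (124/3, -277/20)

d6 = -257/12
d7 = 19/12
d8 = 19/8
d9 = 23/40
d10 = -187/3
d11 = 32
d12 = 119/20
d13 = 59/20
endpoint = (124/3, -277/20)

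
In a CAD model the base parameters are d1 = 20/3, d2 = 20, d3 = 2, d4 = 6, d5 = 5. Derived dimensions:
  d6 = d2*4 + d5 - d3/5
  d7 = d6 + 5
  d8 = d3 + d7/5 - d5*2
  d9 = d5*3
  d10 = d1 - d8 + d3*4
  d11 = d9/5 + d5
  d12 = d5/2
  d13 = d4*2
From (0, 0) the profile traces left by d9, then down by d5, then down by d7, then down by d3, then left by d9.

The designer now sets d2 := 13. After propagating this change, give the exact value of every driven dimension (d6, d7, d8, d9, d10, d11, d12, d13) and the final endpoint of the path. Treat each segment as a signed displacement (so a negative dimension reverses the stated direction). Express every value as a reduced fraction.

d6 = 283/5
d7 = 308/5
d8 = 108/25
d9 = 15
d10 = 776/75
d11 = 8
d12 = 5/2
d13 = 12
endpoint = (-30, -343/5)

Apply edit: d2 := 13
  d6 = d2*4 + d5 - d3/5 = 283/5
  d7 = d6 + 5 = 308/5
  d8 = d3 + d7/5 - d5*2 = 108/25
  d9 = d5*3 = 15
  d10 = d1 - d8 + d3*4 = 776/75
  d11 = d9/5 + d5 = 8
  d12 = d5/2 = 5/2
  d13 = d4*2 = 12
Walk from origin (0, 0):
  seg 1: left by d9 = 15 → (-15, 0)
  seg 2: down by d5 = 5 → (-15, -5)
  seg 3: down by d7 = 308/5 → (-15, -333/5)
  seg 4: down by d3 = 2 → (-15, -343/5)
  seg 5: left by d9 = 15 → (-30, -343/5)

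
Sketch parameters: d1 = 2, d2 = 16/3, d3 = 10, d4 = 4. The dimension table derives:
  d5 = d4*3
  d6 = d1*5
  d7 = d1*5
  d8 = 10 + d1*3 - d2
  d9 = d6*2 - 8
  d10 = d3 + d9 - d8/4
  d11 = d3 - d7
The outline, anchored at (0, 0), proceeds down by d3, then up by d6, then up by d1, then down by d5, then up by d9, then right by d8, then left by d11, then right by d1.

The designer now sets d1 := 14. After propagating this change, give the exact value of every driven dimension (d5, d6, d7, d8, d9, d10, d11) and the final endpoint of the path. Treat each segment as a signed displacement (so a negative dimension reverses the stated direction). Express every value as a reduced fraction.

Apply edit: d1 := 14
  d5 = d4*3 = 12
  d6 = d1*5 = 70
  d7 = d1*5 = 70
  d8 = 10 + d1*3 - d2 = 140/3
  d9 = d6*2 - 8 = 132
  d10 = d3 + d9 - d8/4 = 391/3
  d11 = d3 - d7 = -60
Walk from origin (0, 0):
  seg 1: down by d3 = 10 → (0, -10)
  seg 2: up by d6 = 70 → (0, 60)
  seg 3: up by d1 = 14 → (0, 74)
  seg 4: down by d5 = 12 → (0, 62)
  seg 5: up by d9 = 132 → (0, 194)
  seg 6: right by d8 = 140/3 → (140/3, 194)
  seg 7: left by d11 = -60 → (320/3, 194)
  seg 8: right by d1 = 14 → (362/3, 194)

d5 = 12
d6 = 70
d7 = 70
d8 = 140/3
d9 = 132
d10 = 391/3
d11 = -60
endpoint = (362/3, 194)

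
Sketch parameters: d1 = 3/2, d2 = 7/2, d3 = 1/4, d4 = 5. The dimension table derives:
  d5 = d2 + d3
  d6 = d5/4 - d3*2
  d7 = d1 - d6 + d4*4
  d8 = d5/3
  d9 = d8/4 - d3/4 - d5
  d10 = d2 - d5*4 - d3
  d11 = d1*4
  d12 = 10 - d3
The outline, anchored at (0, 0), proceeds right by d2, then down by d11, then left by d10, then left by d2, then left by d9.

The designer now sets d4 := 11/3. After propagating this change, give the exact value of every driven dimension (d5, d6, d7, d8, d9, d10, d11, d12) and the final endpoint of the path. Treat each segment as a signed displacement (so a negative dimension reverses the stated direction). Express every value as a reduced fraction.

Apply edit: d4 := 11/3
  d5 = d2 + d3 = 15/4
  d6 = d5/4 - d3*2 = 7/16
  d7 = d1 - d6 + d4*4 = 755/48
  d8 = d5/3 = 5/4
  d9 = d8/4 - d3/4 - d5 = -7/2
  d10 = d2 - d5*4 - d3 = -47/4
  d11 = d1*4 = 6
  d12 = 10 - d3 = 39/4
Walk from origin (0, 0):
  seg 1: right by d2 = 7/2 → (7/2, 0)
  seg 2: down by d11 = 6 → (7/2, -6)
  seg 3: left by d10 = -47/4 → (61/4, -6)
  seg 4: left by d2 = 7/2 → (47/4, -6)
  seg 5: left by d9 = -7/2 → (61/4, -6)

d5 = 15/4
d6 = 7/16
d7 = 755/48
d8 = 5/4
d9 = -7/2
d10 = -47/4
d11 = 6
d12 = 39/4
endpoint = (61/4, -6)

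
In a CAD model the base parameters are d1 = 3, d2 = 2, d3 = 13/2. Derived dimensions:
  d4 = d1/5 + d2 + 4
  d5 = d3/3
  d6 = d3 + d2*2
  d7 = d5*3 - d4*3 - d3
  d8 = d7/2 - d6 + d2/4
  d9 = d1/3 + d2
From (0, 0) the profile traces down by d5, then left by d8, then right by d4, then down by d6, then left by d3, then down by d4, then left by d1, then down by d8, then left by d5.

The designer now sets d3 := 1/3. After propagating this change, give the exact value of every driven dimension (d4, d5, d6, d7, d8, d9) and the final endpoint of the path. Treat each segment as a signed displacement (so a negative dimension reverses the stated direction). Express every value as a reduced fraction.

Apply edit: d3 := 1/3
  d4 = d1/5 + d2 + 4 = 33/5
  d5 = d3/3 = 1/9
  d6 = d3 + d2*2 = 13/3
  d7 = d5*3 - d4*3 - d3 = -99/5
  d8 = d7/2 - d6 + d2/4 = -206/15
  d9 = d1/3 + d2 = 3
Walk from origin (0, 0):
  seg 1: down by d5 = 1/9 → (0, -1/9)
  seg 2: left by d8 = -206/15 → (206/15, -1/9)
  seg 3: right by d4 = 33/5 → (61/3, -1/9)
  seg 4: down by d6 = 13/3 → (61/3, -40/9)
  seg 5: left by d3 = 1/3 → (20, -40/9)
  seg 6: down by d4 = 33/5 → (20, -497/45)
  seg 7: left by d1 = 3 → (17, -497/45)
  seg 8: down by d8 = -206/15 → (17, 121/45)
  seg 9: left by d5 = 1/9 → (152/9, 121/45)

d4 = 33/5
d5 = 1/9
d6 = 13/3
d7 = -99/5
d8 = -206/15
d9 = 3
endpoint = (152/9, 121/45)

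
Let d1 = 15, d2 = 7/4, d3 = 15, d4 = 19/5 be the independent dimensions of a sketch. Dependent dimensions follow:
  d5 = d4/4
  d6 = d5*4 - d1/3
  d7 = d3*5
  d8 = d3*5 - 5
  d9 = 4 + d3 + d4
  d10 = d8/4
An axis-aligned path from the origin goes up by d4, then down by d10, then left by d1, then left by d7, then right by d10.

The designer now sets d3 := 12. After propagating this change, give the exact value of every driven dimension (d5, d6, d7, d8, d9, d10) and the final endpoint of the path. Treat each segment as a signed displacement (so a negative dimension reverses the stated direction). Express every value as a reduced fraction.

Apply edit: d3 := 12
  d5 = d4/4 = 19/20
  d6 = d5*4 - d1/3 = -6/5
  d7 = d3*5 = 60
  d8 = d3*5 - 5 = 55
  d9 = 4 + d3 + d4 = 99/5
  d10 = d8/4 = 55/4
Walk from origin (0, 0):
  seg 1: up by d4 = 19/5 → (0, 19/5)
  seg 2: down by d10 = 55/4 → (0, -199/20)
  seg 3: left by d1 = 15 → (-15, -199/20)
  seg 4: left by d7 = 60 → (-75, -199/20)
  seg 5: right by d10 = 55/4 → (-245/4, -199/20)

d5 = 19/20
d6 = -6/5
d7 = 60
d8 = 55
d9 = 99/5
d10 = 55/4
endpoint = (-245/4, -199/20)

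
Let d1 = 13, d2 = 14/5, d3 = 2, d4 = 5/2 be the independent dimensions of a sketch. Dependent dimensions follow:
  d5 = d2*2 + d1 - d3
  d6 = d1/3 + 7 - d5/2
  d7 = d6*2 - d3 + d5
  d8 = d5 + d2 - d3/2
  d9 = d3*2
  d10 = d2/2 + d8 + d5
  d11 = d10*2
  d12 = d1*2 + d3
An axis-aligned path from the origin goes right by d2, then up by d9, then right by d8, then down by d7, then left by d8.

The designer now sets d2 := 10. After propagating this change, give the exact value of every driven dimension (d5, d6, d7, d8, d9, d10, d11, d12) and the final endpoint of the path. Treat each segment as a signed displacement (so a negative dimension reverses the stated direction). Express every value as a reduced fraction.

Apply edit: d2 := 10
  d5 = d2*2 + d1 - d3 = 31
  d6 = d1/3 + 7 - d5/2 = -25/6
  d7 = d6*2 - d3 + d5 = 62/3
  d8 = d5 + d2 - d3/2 = 40
  d9 = d3*2 = 4
  d10 = d2/2 + d8 + d5 = 76
  d11 = d10*2 = 152
  d12 = d1*2 + d3 = 28
Walk from origin (0, 0):
  seg 1: right by d2 = 10 → (10, 0)
  seg 2: up by d9 = 4 → (10, 4)
  seg 3: right by d8 = 40 → (50, 4)
  seg 4: down by d7 = 62/3 → (50, -50/3)
  seg 5: left by d8 = 40 → (10, -50/3)

d5 = 31
d6 = -25/6
d7 = 62/3
d8 = 40
d9 = 4
d10 = 76
d11 = 152
d12 = 28
endpoint = (10, -50/3)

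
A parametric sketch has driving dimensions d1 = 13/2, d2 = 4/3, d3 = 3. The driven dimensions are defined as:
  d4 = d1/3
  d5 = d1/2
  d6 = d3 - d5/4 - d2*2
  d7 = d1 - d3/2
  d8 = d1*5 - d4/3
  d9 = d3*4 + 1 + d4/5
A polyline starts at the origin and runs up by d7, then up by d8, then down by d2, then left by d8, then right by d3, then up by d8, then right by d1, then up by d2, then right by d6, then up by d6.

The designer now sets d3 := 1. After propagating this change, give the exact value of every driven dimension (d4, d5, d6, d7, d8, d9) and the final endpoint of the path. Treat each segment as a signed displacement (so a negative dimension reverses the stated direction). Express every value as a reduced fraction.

d4 = 13/6
d5 = 13/4
d6 = -119/48
d7 = 6
d8 = 286/9
d9 = 163/30
endpoint = (-3853/144, 9659/144)

Apply edit: d3 := 1
  d4 = d1/3 = 13/6
  d5 = d1/2 = 13/4
  d6 = d3 - d5/4 - d2*2 = -119/48
  d7 = d1 - d3/2 = 6
  d8 = d1*5 - d4/3 = 286/9
  d9 = d3*4 + 1 + d4/5 = 163/30
Walk from origin (0, 0):
  seg 1: up by d7 = 6 → (0, 6)
  seg 2: up by d8 = 286/9 → (0, 340/9)
  seg 3: down by d2 = 4/3 → (0, 328/9)
  seg 4: left by d8 = 286/9 → (-286/9, 328/9)
  seg 5: right by d3 = 1 → (-277/9, 328/9)
  seg 6: up by d8 = 286/9 → (-277/9, 614/9)
  seg 7: right by d1 = 13/2 → (-437/18, 614/9)
  seg 8: up by d2 = 4/3 → (-437/18, 626/9)
  seg 9: right by d6 = -119/48 → (-3853/144, 626/9)
  seg 10: up by d6 = -119/48 → (-3853/144, 9659/144)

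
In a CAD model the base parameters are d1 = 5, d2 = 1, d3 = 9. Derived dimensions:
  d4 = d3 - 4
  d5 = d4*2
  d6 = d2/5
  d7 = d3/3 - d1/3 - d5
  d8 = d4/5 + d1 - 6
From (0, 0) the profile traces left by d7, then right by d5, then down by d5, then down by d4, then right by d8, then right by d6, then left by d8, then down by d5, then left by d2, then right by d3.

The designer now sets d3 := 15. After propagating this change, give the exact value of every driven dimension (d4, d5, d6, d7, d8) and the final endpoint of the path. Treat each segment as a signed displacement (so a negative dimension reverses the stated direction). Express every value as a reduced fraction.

d4 = 11
d5 = 22
d6 = 1/5
d7 = -56/3
d8 = 6/5
endpoint = (823/15, -55)

Apply edit: d3 := 15
  d4 = d3 - 4 = 11
  d5 = d4*2 = 22
  d6 = d2/5 = 1/5
  d7 = d3/3 - d1/3 - d5 = -56/3
  d8 = d4/5 + d1 - 6 = 6/5
Walk from origin (0, 0):
  seg 1: left by d7 = -56/3 → (56/3, 0)
  seg 2: right by d5 = 22 → (122/3, 0)
  seg 3: down by d5 = 22 → (122/3, -22)
  seg 4: down by d4 = 11 → (122/3, -33)
  seg 5: right by d8 = 6/5 → (628/15, -33)
  seg 6: right by d6 = 1/5 → (631/15, -33)
  seg 7: left by d8 = 6/5 → (613/15, -33)
  seg 8: down by d5 = 22 → (613/15, -55)
  seg 9: left by d2 = 1 → (598/15, -55)
  seg 10: right by d3 = 15 → (823/15, -55)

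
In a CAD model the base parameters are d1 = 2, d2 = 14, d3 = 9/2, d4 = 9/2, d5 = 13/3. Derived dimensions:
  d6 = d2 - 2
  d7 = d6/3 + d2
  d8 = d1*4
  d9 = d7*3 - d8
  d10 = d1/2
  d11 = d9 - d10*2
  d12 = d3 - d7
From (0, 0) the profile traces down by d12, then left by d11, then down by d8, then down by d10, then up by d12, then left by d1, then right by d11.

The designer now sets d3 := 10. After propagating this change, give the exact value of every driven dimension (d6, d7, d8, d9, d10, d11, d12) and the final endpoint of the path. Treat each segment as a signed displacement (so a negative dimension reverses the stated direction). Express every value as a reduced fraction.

Apply edit: d3 := 10
  d6 = d2 - 2 = 12
  d7 = d6/3 + d2 = 18
  d8 = d1*4 = 8
  d9 = d7*3 - d8 = 46
  d10 = d1/2 = 1
  d11 = d9 - d10*2 = 44
  d12 = d3 - d7 = -8
Walk from origin (0, 0):
  seg 1: down by d12 = -8 → (0, 8)
  seg 2: left by d11 = 44 → (-44, 8)
  seg 3: down by d8 = 8 → (-44, 0)
  seg 4: down by d10 = 1 → (-44, -1)
  seg 5: up by d12 = -8 → (-44, -9)
  seg 6: left by d1 = 2 → (-46, -9)
  seg 7: right by d11 = 44 → (-2, -9)

d6 = 12
d7 = 18
d8 = 8
d9 = 46
d10 = 1
d11 = 44
d12 = -8
endpoint = (-2, -9)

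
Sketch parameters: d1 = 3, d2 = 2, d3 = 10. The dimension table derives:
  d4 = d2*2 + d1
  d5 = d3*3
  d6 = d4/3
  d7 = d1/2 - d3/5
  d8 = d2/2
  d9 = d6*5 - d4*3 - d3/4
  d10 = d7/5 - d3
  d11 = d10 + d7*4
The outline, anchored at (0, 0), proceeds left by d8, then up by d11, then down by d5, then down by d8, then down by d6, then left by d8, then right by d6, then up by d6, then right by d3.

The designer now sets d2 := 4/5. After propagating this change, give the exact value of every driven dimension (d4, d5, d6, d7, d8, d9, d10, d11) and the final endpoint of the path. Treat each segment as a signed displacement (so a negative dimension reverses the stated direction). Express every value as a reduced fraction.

Apply edit: d2 := 4/5
  d4 = d2*2 + d1 = 23/5
  d5 = d3*3 = 30
  d6 = d4/3 = 23/15
  d7 = d1/2 - d3/5 = -1/2
  d8 = d2/2 = 2/5
  d9 = d6*5 - d4*3 - d3/4 = -259/30
  d10 = d7/5 - d3 = -101/10
  d11 = d10 + d7*4 = -121/10
Walk from origin (0, 0):
  seg 1: left by d8 = 2/5 → (-2/5, 0)
  seg 2: up by d11 = -121/10 → (-2/5, -121/10)
  seg 3: down by d5 = 30 → (-2/5, -421/10)
  seg 4: down by d8 = 2/5 → (-2/5, -85/2)
  seg 5: down by d6 = 23/15 → (-2/5, -1321/30)
  seg 6: left by d8 = 2/5 → (-4/5, -1321/30)
  seg 7: right by d6 = 23/15 → (11/15, -1321/30)
  seg 8: up by d6 = 23/15 → (11/15, -85/2)
  seg 9: right by d3 = 10 → (161/15, -85/2)

d4 = 23/5
d5 = 30
d6 = 23/15
d7 = -1/2
d8 = 2/5
d9 = -259/30
d10 = -101/10
d11 = -121/10
endpoint = (161/15, -85/2)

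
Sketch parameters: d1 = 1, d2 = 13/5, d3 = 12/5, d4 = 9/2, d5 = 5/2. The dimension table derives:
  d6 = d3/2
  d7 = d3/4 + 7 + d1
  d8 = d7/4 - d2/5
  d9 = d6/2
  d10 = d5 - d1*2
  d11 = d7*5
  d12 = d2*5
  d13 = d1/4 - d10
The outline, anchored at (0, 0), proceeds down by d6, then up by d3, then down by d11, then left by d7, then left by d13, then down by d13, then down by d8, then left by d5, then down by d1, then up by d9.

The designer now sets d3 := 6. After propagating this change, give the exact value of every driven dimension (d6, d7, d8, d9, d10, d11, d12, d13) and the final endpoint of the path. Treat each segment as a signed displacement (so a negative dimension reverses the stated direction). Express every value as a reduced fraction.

Apply edit: d3 := 6
  d6 = d3/2 = 3
  d7 = d3/4 + 7 + d1 = 19/2
  d8 = d7/4 - d2/5 = 371/200
  d9 = d6/2 = 3/2
  d10 = d5 - d1*2 = 1/2
  d11 = d7*5 = 95/2
  d12 = d2*5 = 13
  d13 = d1/4 - d10 = -1/4
Walk from origin (0, 0):
  seg 1: down by d6 = 3 → (0, -3)
  seg 2: up by d3 = 6 → (0, 3)
  seg 3: down by d11 = 95/2 → (0, -89/2)
  seg 4: left by d7 = 19/2 → (-19/2, -89/2)
  seg 5: left by d13 = -1/4 → (-37/4, -89/2)
  seg 6: down by d13 = -1/4 → (-37/4, -177/4)
  seg 7: down by d8 = 371/200 → (-37/4, -9221/200)
  seg 8: left by d5 = 5/2 → (-47/4, -9221/200)
  seg 9: down by d1 = 1 → (-47/4, -9421/200)
  seg 10: up by d9 = 3/2 → (-47/4, -9121/200)

d6 = 3
d7 = 19/2
d8 = 371/200
d9 = 3/2
d10 = 1/2
d11 = 95/2
d12 = 13
d13 = -1/4
endpoint = (-47/4, -9121/200)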